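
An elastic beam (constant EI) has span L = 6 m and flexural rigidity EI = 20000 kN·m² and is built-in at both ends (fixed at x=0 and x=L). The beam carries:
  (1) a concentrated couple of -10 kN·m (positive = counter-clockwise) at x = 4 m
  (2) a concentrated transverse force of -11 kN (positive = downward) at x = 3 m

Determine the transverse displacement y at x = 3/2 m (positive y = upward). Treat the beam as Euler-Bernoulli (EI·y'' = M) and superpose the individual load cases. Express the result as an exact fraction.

Load 1 — applied couple M₀=-10 kN·m at a=4 m (b=L-a=2):
  y_1 = (R_Ax³/6 - M_Ax²/2)/EI  [x≤a] with R_A=-20/9, M_A=-10/3 = ((-20/9)·(3/2)³/6 - (-10/3)·(3/2)²/2)/20000 = 1/8000 m
Load 2 — point force P=-11 kN at a=3 m (b=L-a=3):
  y_2 = -Pb²x²(3aL-(3a+b)x)/(6L³EI)  [x≤a] = -(-11)·3²·(3/2)²·(3·3·6-(3·3+3)·(3/2))/(6·6³·20000) = 99/320000 m
Superposition: y = Σ y_i = 139/320000 m ≈ 0.000434 m

y(3/2) = 139/320000 m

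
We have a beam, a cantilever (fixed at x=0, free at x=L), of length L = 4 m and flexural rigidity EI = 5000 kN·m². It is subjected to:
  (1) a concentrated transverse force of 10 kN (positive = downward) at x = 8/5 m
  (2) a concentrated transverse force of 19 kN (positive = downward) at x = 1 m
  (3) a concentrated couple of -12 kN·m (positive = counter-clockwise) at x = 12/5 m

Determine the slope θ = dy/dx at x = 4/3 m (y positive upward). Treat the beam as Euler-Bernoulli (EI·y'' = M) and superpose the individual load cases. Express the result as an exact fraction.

θ(4/3) = -683/90000 rad

Load 1 — point force P=10 kN at a=8/5 m (b=L-a=12/5):
  θ_1 = -Px(2a-x)/(2EI)  [x≤a] = -10·(4/3)·(2·(8/5)-(4/3))/(2·5000) = -14/5625 rad
Load 2 — point force P=19 kN at a=1 m (b=L-a=3):
  θ_2 = -Pa²/(2EI)  [x>a] = -19·1²/(2·5000) = -19/10000 rad
Load 3 — applied couple M₀=-12 kN·m at a=12/5 m (b=L-a=8/5):
  θ_3 = M₀x/EI  [x≤a] = (-12)·(4/3)/5000 = -2/625 rad
Superposition: θ = Σ θ_i = -683/90000 rad ≈ -0.007589 rad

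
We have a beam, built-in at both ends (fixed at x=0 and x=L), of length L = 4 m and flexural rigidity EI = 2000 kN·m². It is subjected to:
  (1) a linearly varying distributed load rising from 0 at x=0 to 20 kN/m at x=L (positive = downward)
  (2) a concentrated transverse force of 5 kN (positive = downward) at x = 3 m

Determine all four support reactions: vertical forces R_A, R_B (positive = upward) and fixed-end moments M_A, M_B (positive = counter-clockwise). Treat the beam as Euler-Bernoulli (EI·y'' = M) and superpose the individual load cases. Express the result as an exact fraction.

Load 1 — triangular load w₀=20 kN/m (0→w₀ over full span):
  R_A = 3w₀L/20 = 3·20·4/20 = 12 kN
  M_A = w₀L²/30 = 20·4²/30 = 32/3 kN·m
  R_B = 7w₀L/20 = 7·20·4/20 = 28 kN
  M_B = -w₀L²/20 = -20·4²/20 = -16 kN·m
Load 2 — point force P=5 kN at a=3 m (b=L-a=1):
  R_A = Pb²(3a+b)/L³ = 5·1²·(3·3+1)/4³ = 25/32 kN
  M_A = Pab²/L² = 5·3·1²/4² = 15/16 kN·m
  R_B = Pa²(a+3b)/L³ = 5·3²·(3+3·1)/4³ = 135/32 kN
  M_B = -Pa²b/L² = -5·3²·1/4² = -45/16 kN·m
Superposition: R_A = 409/32 kN, M_A = 557/48 kN·m, R_B = 1031/32 kN, M_B = -301/16 kN·m

R_A = 409/32 kN, M_A = 557/48 kN·m, R_B = 1031/32 kN, M_B = -301/16 kN·m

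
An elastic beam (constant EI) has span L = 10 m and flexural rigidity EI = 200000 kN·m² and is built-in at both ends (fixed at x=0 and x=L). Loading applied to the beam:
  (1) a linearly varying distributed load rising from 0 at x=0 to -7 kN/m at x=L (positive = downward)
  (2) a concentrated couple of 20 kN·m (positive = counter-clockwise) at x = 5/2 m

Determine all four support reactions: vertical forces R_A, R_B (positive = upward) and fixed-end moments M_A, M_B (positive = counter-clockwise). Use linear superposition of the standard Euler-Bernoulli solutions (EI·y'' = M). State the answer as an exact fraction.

R_A = -33/4 kN, M_A = -325/12 kN·m, R_B = -107/4 kN, M_B = 165/4 kN·m

Load 1 — triangular load w₀=-7 kN/m (0→w₀ over full span):
  R_A = 3w₀L/20 = 3·(-7)·10/20 = -21/2 kN
  M_A = w₀L²/30 = (-7)·10²/30 = -70/3 kN·m
  R_B = 7w₀L/20 = 7·(-7)·10/20 = -49/2 kN
  M_B = -w₀L²/20 = -(-7)·10²/20 = 35 kN·m
Load 2 — applied couple M₀=20 kN·m at a=5/2 m (b=L-a=15/2):
  R_A = 6M₀ab/L³ = 6·20·(5/2)·(15/2)/10³ = 9/4 kN
  M_A = M₀b(2a-b)/L² = 20·(15/2)·(2·(5/2)-(15/2))/10² = -15/4 kN·m
  R_B = -6M₀ab/L³ = -6·20·(5/2)·(15/2)/10³ = -9/4 kN
  M_B = M₀a(2b-a)/L² = 20·(5/2)·(2·(15/2)-(5/2))/10² = 25/4 kN·m
Superposition: R_A = -33/4 kN, M_A = -325/12 kN·m, R_B = -107/4 kN, M_B = 165/4 kN·m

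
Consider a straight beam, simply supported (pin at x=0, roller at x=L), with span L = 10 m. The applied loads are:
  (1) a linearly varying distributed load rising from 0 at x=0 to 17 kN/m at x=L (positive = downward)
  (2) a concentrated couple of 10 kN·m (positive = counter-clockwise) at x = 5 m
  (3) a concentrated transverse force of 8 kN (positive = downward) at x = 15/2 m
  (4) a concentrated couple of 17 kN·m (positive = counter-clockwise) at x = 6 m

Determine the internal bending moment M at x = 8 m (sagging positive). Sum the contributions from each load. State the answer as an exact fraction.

Load 1 — triangular load w₀=17 kN/m (0→w₀ over full span):
  M_1 = w₀Lx/6 - w₀x³/(6L) = 17·10·8/6 - 17·8³/(6·10) = 408/5 kN·m
Load 2 — applied couple M₀=10 kN·m at a=5 m (b=L-a=5):
  M_2 = M₀x/L - M₀  [x>a] = 10·8/10 - 10 = -2 kN·m
Load 3 — point force P=8 kN at a=15/2 m (b=L-a=5/2):
  M_3 = Pa(L-x)/L  [x>a] = 8·(15/2)·(10-8)/10 = 12 kN·m
Load 4 — applied couple M₀=17 kN·m at a=6 m (b=L-a=4):
  M_4 = M₀x/L - M₀  [x>a] = 17·8/10 - 17 = -17/5 kN·m
Superposition: M = Σ M_i = 441/5 kN·m ≈ 88.200000 kN·m

M(8) = 441/5 kN·m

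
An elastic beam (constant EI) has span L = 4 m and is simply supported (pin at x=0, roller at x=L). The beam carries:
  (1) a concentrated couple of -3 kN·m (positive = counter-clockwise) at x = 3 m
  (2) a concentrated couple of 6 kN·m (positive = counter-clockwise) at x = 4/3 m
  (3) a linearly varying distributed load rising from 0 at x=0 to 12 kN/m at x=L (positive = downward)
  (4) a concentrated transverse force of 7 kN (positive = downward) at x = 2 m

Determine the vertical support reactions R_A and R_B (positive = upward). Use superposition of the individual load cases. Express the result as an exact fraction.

R_A = 49/4 kN, R_B = 75/4 kN

Load 1 — applied couple M₀=-3 kN·m at a=3 m (b=L-a=1):
  R_A = M₀/L = (-3)/4 = -3/4 kN
  R_B = -M₀/L = -(-3)/4 = 3/4 kN
Load 2 — applied couple M₀=6 kN·m at a=4/3 m (b=L-a=8/3):
  R_A = M₀/L = 6/4 = 3/2 kN
  R_B = -M₀/L = -6/4 = -3/2 kN
Load 3 — triangular load w₀=12 kN/m (0→w₀ over full span):
  R_A = w₀L/6 = 12·4/6 = 8 kN
  R_B = w₀L/3 = 12·4/3 = 16 kN
Load 4 — point force P=7 kN at a=2 m (b=L-a=2):
  R_A = Pb/L = 7·2/4 = 7/2 kN
  R_B = Pa/L = 7·2/4 = 7/2 kN
Superposition: R_A = 49/4 kN, R_B = 75/4 kN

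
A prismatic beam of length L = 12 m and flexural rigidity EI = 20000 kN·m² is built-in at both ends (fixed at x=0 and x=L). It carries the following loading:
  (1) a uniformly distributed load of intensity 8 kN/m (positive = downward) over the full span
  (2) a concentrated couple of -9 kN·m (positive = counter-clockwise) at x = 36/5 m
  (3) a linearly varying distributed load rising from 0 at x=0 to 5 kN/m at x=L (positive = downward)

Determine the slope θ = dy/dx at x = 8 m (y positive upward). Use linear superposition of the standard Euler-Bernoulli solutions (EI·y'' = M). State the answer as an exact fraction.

Load 1 — uniform load w=8 kN/m over full span:
  θ_1 = -wx(L-x)(L-2x)/(12EI) = -8·8·(12-8)·(12-2·8)/(12·20000) = 8/1875 rad
Load 2 — applied couple M₀=-9 kN·m at a=36/5 m (b=L-a=24/5):
  θ_2 = (R_Ax²/2 - M_Ax - M₀(x-a))/EI  [x>a] with R_A=-27/25, M_A=-72/25 = ((-27/25)·8²/2 - (-72/25)·8 - (-9)·(8-(36/5)))/20000 = -27/125000 rad
Load 3 — triangular load w₀=5 kN/m (0→w₀ over full span):
  θ_3 = -w₀(2x(L-x)(L-2x)(x+2L)+x²(L-x)²)/(120LEI) = -5·(2·8·(12-8)·(12-2·8)·(8+2·12)+8²·(12-8)²)/(120·12·20000) = 7/5625 rad
Superposition: θ = Σ θ_i = 5957/1125000 rad ≈ 0.005295 rad

θ(8) = 5957/1125000 rad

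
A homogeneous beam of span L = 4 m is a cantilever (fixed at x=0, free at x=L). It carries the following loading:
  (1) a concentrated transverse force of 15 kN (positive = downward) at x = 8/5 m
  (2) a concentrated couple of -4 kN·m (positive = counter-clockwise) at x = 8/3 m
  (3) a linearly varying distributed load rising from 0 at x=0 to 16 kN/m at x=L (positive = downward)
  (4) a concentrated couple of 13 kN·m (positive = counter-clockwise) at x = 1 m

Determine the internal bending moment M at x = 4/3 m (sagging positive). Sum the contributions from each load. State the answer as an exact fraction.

Load 1 — point force P=15 kN at a=8/5 m (b=L-a=12/5):
  M_1 = -P(a-x)  [x≤a] = -15·((8/5)-(4/3)) = -4 kN·m
Load 2 — applied couple M₀=-4 kN·m at a=8/3 m (b=L-a=4/3):
  M_2 = M₀  [x≤a] = (-4) = -4 kN·m
Load 3 — triangular load w₀=16 kN/m (0→w₀ over full span):
  M_3 = w₀Lx/2 - w₀L²/3 - w₀x³/(6L) = 16·4·(4/3)/2 - 16·4²/3 - 16·(4/3)³/(6·4) = -3584/81 kN·m
Load 4 — applied couple M₀=13 kN·m at a=1 m (b=L-a=3):
  M_4 = 0  [x>a] = 0 kN·m
Superposition: M = Σ M_i = -4232/81 kN·m ≈ -52.246914 kN·m

M(4/3) = -4232/81 kN·m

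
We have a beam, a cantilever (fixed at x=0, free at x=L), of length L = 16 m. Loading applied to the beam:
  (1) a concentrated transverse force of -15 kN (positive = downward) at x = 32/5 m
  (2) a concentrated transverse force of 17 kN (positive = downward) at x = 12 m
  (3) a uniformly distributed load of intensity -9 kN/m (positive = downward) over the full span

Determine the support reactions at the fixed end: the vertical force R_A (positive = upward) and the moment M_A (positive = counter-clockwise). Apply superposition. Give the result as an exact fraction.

R_A = -142 kN, M_A = -1044 kN·m

Load 1 — point force P=-15 kN at a=32/5 m (b=L-a=48/5):
  R_A = P = (-15) = -15 kN
  M_A = Pa = (-15)·(32/5) = -96 kN·m
Load 2 — point force P=17 kN at a=12 m (b=L-a=4):
  R_A = P = 17 kN
  M_A = Pa = 17·12 = 204 kN·m
Load 3 — uniform load w=-9 kN/m over full span:
  R_A = wL = (-9)·16 = -144 kN
  M_A = wL²/2 = (-9)·16²/2 = -1152 kN·m
Superposition: R_A = -142 kN, M_A = -1044 kN·m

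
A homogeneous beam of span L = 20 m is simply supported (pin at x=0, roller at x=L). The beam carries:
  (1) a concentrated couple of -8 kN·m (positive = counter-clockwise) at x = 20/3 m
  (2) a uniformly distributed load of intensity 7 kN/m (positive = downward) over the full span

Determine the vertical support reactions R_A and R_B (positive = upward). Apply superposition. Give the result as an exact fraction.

R_A = 348/5 kN, R_B = 352/5 kN

Load 1 — applied couple M₀=-8 kN·m at a=20/3 m (b=L-a=40/3):
  R_A = M₀/L = (-8)/20 = -2/5 kN
  R_B = -M₀/L = -(-8)/20 = 2/5 kN
Load 2 — uniform load w=7 kN/m over full span:
  R_A = wL/2 = 7·20/2 = 70 kN
  R_B = wL/2 = 7·20/2 = 70 kN
Superposition: R_A = 348/5 kN, R_B = 352/5 kN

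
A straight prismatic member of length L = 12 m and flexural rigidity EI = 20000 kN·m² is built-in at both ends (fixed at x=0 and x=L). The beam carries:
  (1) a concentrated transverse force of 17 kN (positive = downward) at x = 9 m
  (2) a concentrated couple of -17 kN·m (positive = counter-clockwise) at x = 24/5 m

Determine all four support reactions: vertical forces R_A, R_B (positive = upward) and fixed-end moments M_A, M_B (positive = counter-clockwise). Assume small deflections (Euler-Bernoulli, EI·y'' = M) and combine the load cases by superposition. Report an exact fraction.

Load 1 — point force P=17 kN at a=9 m (b=L-a=3):
  R_A = Pb²(3a+b)/L³ = 17·3²·(3·9+3)/12³ = 85/32 kN
  M_A = Pab²/L² = 17·9·3²/12² = 153/16 kN·m
  R_B = Pa²(a+3b)/L³ = 17·9²·(9+3·3)/12³ = 459/32 kN
  M_B = -Pa²b/L² = -17·9²·3/12² = -459/16 kN·m
Load 2 — applied couple M₀=-17 kN·m at a=24/5 m (b=L-a=36/5):
  R_A = 6M₀ab/L³ = 6·(-17)·(24/5)·(36/5)/12³ = -51/25 kN
  M_A = M₀b(2a-b)/L² = (-17)·(36/5)·(2·(24/5)-(36/5))/12² = -51/25 kN·m
  R_B = -6M₀ab/L³ = -6·(-17)·(24/5)·(36/5)/12³ = 51/25 kN
  M_B = M₀a(2b-a)/L² = (-17)·(24/5)·(2·(36/5)-(24/5))/12² = -136/25 kN·m
Superposition: R_A = 493/800 kN, M_A = 3009/400 kN·m, R_B = 13107/800 kN, M_B = -13651/400 kN·m

R_A = 493/800 kN, M_A = 3009/400 kN·m, R_B = 13107/800 kN, M_B = -13651/400 kN·m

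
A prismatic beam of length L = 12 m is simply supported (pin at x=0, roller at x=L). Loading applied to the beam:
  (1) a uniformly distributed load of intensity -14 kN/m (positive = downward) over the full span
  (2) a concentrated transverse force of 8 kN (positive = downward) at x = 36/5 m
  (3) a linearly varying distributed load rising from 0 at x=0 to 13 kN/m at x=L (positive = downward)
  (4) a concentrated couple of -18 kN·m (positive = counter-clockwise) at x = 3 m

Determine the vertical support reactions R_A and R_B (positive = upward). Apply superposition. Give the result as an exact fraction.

R_A = -563/10 kN, R_B = -257/10 kN

Load 1 — uniform load w=-14 kN/m over full span:
  R_A = wL/2 = (-14)·12/2 = -84 kN
  R_B = wL/2 = (-14)·12/2 = -84 kN
Load 2 — point force P=8 kN at a=36/5 m (b=L-a=24/5):
  R_A = Pb/L = 8·(24/5)/12 = 16/5 kN
  R_B = Pa/L = 8·(36/5)/12 = 24/5 kN
Load 3 — triangular load w₀=13 kN/m (0→w₀ over full span):
  R_A = w₀L/6 = 13·12/6 = 26 kN
  R_B = w₀L/3 = 13·12/3 = 52 kN
Load 4 — applied couple M₀=-18 kN·m at a=3 m (b=L-a=9):
  R_A = M₀/L = (-18)/12 = -3/2 kN
  R_B = -M₀/L = -(-18)/12 = 3/2 kN
Superposition: R_A = -563/10 kN, R_B = -257/10 kN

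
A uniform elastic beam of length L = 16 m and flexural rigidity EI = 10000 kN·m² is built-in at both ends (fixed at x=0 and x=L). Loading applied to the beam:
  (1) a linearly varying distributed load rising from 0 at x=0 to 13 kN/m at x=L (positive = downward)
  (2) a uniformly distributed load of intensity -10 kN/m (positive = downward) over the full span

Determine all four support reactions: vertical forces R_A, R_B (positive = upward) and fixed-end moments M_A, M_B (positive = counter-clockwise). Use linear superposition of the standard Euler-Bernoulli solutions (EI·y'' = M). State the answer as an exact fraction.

R_A = -244/5 kN, M_A = -512/5 kN·m, R_B = -36/5 kN, M_B = 704/15 kN·m

Load 1 — triangular load w₀=13 kN/m (0→w₀ over full span):
  R_A = 3w₀L/20 = 3·13·16/20 = 156/5 kN
  M_A = w₀L²/30 = 13·16²/30 = 1664/15 kN·m
  R_B = 7w₀L/20 = 7·13·16/20 = 364/5 kN
  M_B = -w₀L²/20 = -13·16²/20 = -832/5 kN·m
Load 2 — uniform load w=-10 kN/m over full span:
  R_A = wL/2 = (-10)·16/2 = -80 kN
  M_A = wL²/12 = (-10)·16²/12 = -640/3 kN·m
  R_B = wL/2 = (-10)·16/2 = -80 kN
  M_B = -wL²/12 = -(-10)·16²/12 = 640/3 kN·m
Superposition: R_A = -244/5 kN, M_A = -512/5 kN·m, R_B = -36/5 kN, M_B = 704/15 kN·m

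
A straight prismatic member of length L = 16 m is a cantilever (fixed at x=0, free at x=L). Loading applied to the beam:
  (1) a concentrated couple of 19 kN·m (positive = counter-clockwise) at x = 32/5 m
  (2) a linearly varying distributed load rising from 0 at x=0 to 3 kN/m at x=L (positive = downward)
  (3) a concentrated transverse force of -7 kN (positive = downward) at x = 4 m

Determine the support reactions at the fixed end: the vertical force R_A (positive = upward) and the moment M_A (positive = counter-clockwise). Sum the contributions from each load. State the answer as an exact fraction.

R_A = 17 kN, M_A = 209 kN·m

Load 1 — applied couple M₀=19 kN·m at a=32/5 m (b=L-a=48/5):
  R_A = 0 kN
  M_A = -M₀ = -19 kN·m
Load 2 — triangular load w₀=3 kN/m (0→w₀ over full span):
  R_A = w₀L/2 = 3·16/2 = 24 kN
  M_A = w₀L²/3 = 3·16²/3 = 256 kN·m
Load 3 — point force P=-7 kN at a=4 m (b=L-a=12):
  R_A = P = (-7) = -7 kN
  M_A = Pa = (-7)·4 = -28 kN·m
Superposition: R_A = 17 kN, M_A = 209 kN·m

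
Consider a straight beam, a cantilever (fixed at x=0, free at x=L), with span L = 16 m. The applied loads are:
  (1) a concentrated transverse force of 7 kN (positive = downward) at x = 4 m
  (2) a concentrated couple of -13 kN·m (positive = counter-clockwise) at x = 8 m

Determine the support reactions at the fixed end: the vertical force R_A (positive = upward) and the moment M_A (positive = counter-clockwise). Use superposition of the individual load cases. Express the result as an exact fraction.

R_A = 7 kN, M_A = 41 kN·m

Load 1 — point force P=7 kN at a=4 m (b=L-a=12):
  R_A = P = 7 kN
  M_A = Pa = 7·4 = 28 kN·m
Load 2 — applied couple M₀=-13 kN·m at a=8 m (b=L-a=8):
  R_A = 0 kN
  M_A = -M₀ = -(-13) = 13 kN·m
Superposition: R_A = 7 kN, M_A = 41 kN·m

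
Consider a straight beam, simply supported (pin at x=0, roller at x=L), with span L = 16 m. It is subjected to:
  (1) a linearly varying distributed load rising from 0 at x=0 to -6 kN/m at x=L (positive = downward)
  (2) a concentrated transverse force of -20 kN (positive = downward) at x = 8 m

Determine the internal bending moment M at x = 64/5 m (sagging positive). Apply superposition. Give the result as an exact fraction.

M(64/5) = -13216/125 kN·m

Load 1 — triangular load w₀=-6 kN/m (0→w₀ over full span):
  M_1 = w₀Lx/6 - w₀x³/(6L) = (-6)·16·(64/5)/6 - (-6)·(64/5)³/(6·16) = -9216/125 kN·m
Load 2 — point force P=-20 kN at a=8 m (b=L-a=8):
  M_2 = Pa(L-x)/L  [x>a] = (-20)·8·(16-(64/5))/16 = -32 kN·m
Superposition: M = Σ M_i = -13216/125 kN·m ≈ -105.728000 kN·m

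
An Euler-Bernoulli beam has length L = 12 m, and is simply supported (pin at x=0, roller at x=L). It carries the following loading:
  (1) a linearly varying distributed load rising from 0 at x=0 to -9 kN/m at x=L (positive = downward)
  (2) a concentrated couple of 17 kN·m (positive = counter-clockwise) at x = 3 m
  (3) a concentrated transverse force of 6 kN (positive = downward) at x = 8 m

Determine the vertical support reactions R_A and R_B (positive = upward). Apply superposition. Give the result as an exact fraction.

R_A = -175/12 kN, R_B = -401/12 kN

Load 1 — triangular load w₀=-9 kN/m (0→w₀ over full span):
  R_A = w₀L/6 = (-9)·12/6 = -18 kN
  R_B = w₀L/3 = (-9)·12/3 = -36 kN
Load 2 — applied couple M₀=17 kN·m at a=3 m (b=L-a=9):
  R_A = M₀/L = 17/12 kN
  R_B = -M₀/L = -17/12 kN
Load 3 — point force P=6 kN at a=8 m (b=L-a=4):
  R_A = Pb/L = 6·4/12 = 2 kN
  R_B = Pa/L = 6·8/12 = 4 kN
Superposition: R_A = -175/12 kN, R_B = -401/12 kN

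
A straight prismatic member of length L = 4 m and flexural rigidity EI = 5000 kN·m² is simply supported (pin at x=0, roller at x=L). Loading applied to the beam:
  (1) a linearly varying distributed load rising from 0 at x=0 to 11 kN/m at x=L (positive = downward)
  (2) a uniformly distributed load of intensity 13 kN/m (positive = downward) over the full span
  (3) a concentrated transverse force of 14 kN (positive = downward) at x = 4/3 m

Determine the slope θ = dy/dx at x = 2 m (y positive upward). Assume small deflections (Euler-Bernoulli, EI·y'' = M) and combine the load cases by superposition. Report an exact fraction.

Load 1 — triangular load w₀=11 kN/m (0→w₀ over full span):
  θ_1 = -w₀(7L⁴-30L²x²+15x⁴)/(360LEI) = -11·(7·4⁴-30·4²·2²+15·2⁴)/(360·4·5000) = -77/450000 rad
Load 2 — uniform load w=13 kN/m over full span:
  θ_2 = -w(L³-6Lx²+4x³)/(24EI) = -13·(4³-6·4·2²+4·2³)/(24·5000) = 0 rad
Load 3 — point force P=14 kN at a=4/3 m (b=L-a=8/3):
  θ_3 = -Pa(2L²-6Lx+3x²+a²)/(6LEI)  [x>a] = -14·(4/3)·(2·4²-6·4·2+3·2²+(4/3)²)/(6·4·5000) = 7/20250 rad
Superposition: θ = Σ θ_i = 707/4050000 rad ≈ 0.000175 rad

θ(2) = 707/4050000 rad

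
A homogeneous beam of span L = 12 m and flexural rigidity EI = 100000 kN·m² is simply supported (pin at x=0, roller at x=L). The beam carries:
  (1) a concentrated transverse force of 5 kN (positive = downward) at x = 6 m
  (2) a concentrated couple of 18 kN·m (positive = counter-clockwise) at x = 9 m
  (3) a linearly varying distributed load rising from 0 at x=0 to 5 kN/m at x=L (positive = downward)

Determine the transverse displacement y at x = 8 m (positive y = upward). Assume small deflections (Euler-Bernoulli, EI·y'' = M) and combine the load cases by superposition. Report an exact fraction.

y(8) = -3887/450000 m

Load 1 — point force P=5 kN at a=6 m (b=L-a=6):
  y_1 = -Pa(L-x)(2Lx-a²-x²)/(6LEI)  [x>a] = -5·6·(12-8)·(2·12·8-6²-8²)/(6·12·100000) = -23/15000 m
Load 2 — applied couple M₀=18 kN·m at a=9 m (b=L-a=3):
  y_2 = (M₀x³/(6L)+C₁x)/EI  [x≤a] with C₁=M₀(3b²-L²)/(6L)=-117/4 = (18·8³/(6·12)+(-117/4)·8)/100000 = -53/50000 m
Load 3 — triangular load w₀=5 kN/m (0→w₀ over full span):
  y_3 = -w₀x(7L⁴-10L²x²+3x⁴)/(360LEI) = -5·8·(7·12⁴-10·12²·8²+3·8⁴)/(360·12·100000) = -34/5625 m
Superposition: y = Σ y_i = -3887/450000 m ≈ -0.008638 m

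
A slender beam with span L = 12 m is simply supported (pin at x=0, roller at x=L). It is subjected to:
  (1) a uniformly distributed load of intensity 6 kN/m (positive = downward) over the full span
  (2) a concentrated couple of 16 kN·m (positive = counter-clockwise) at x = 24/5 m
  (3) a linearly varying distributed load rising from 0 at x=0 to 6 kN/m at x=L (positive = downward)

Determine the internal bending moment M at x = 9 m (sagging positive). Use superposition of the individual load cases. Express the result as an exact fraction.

Load 1 — uniform load w=6 kN/m over full span:
  M_1 = wx(L-x)/2 = 6·9·(12-9)/2 = 81 kN·m
Load 2 — applied couple M₀=16 kN·m at a=24/5 m (b=L-a=36/5):
  M_2 = M₀x/L - M₀  [x>a] = 16·9/12 - 16 = -4 kN·m
Load 3 — triangular load w₀=6 kN/m (0→w₀ over full span):
  M_3 = w₀Lx/6 - w₀x³/(6L) = 6·12·9/6 - 6·9³/(6·12) = 189/4 kN·m
Superposition: M = Σ M_i = 497/4 kN·m ≈ 124.250000 kN·m

M(9) = 497/4 kN·m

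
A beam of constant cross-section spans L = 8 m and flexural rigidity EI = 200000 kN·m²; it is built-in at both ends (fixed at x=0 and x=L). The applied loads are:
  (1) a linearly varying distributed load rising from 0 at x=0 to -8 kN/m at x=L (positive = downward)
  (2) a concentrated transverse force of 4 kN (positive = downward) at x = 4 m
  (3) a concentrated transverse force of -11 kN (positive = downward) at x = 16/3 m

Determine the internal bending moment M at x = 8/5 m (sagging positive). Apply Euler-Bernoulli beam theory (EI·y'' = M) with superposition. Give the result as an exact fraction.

M(8/5) = 3988/1125 kN·m

Load 1 — triangular load w₀=-8 kN/m (0→w₀ over full span):
  M_1 = 3w₀Lx/20 - w₀L²/30 - w₀x³/(6L) = 3·(-8)·8·(8/5)/20 - (-8)·8²/30 - (-8)·(8/5)³/(6·8) = 896/375 kN·m
Load 2 — point force P=4 kN at a=4 m (b=L-a=4):
  M_2 = Pb²(3a+b)x/L³ - Pab²/L²  [x≤a] = 4·4²·(3·4+4)·(8/5)/8³ - 4·4·4²/8² = -4/5 kN·m
Load 3 — point force P=-11 kN at a=16/3 m (b=L-a=8/3):
  M_3 = Pb²(3a+b)x/L³ - Pab²/L²  [x≤a] = (-11)·(8/3)²·(3·(16/3)+(8/3))·(8/5)/8³ - (-11)·(16/3)·(8/3)²/8² = 88/45 kN·m
Superposition: M = Σ M_i = 3988/1125 kN·m ≈ 3.544889 kN·m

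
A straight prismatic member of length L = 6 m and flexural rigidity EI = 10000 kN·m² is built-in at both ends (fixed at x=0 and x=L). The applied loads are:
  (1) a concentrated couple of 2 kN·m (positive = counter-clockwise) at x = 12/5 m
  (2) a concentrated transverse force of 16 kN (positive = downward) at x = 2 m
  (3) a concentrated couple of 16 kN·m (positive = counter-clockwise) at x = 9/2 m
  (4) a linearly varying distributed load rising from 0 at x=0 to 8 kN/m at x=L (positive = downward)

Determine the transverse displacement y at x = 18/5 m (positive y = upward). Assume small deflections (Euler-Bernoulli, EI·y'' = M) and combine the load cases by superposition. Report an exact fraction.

Load 1 — applied couple M₀=2 kN·m at a=12/5 m (b=L-a=18/5):
  y_1 = (R_Ax³/6 - M_Ax²/2 - M₀(x-a)²/2)/EI  [x>a] with R_A=12/25, M_A=6/25 = ((12/25)·(18/5)³/6 - (6/25)·(18/5)²/2 - 2·((18/5)-(12/5))²/2)/10000 = 144/1953125 m
Load 2 — point force P=16 kN at a=2 m (b=L-a=4):
  y_2 = -Pa²(L-x)²(3bL-(3b+a)(L-x))/(6L³EI)  [x>a] = -16·2²·(6-(18/5))²·(3·4·6-(3·4+2)·(6-(18/5)))/(6·6³·10000) = -256/234375 m
Load 3 — applied couple M₀=16 kN·m at a=9/2 m (b=L-a=3/2):
  y_3 = (R_Ax³/6 - M_Ax²/2)/EI  [x≤a] with R_A=3, M_A=5 = (3·(18/5)³/6 - 5·(18/5)²/2)/10000 = -567/625000 m
Load 4 — triangular load w₀=8 kN/m (0→w₀ over full span):
  y_4 = -w₀x²(L-x)²(x+2L)/(120LEI) = -8·(18/5)²·(6-(18/5))²·((18/5)+2·6)/(120·6·10000) = -12636/9765625 m
Superposition: y = Σ y_i = -754609/234375000 m ≈ -0.003220 m

y(18/5) = -754609/234375000 m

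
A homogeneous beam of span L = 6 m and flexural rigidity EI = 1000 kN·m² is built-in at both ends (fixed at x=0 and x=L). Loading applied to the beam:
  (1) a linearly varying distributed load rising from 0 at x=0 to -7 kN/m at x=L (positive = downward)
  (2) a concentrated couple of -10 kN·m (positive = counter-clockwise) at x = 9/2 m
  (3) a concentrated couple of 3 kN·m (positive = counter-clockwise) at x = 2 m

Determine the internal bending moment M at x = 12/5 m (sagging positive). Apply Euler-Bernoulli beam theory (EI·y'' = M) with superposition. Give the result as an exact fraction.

M(12/5) = -6807/1000 kN·m

Load 1 — triangular load w₀=-7 kN/m (0→w₀ over full span):
  M_1 = 3w₀Lx/20 - w₀L²/30 - w₀x³/(6L) = 3·(-7)·6·(12/5)/20 - (-7)·6²/30 - (-7)·(12/5)³/(6·6) = -504/125 kN·m
Load 2 — applied couple M₀=-10 kN·m at a=9/2 m (b=L-a=3/2):
  M_2 = R_Ax - M_A  [x≤a] with R_A=-15/8, M_A=-25/8 = (-15/8)·(12/5) - (-25/8) = -11/8 kN·m
Load 3 — applied couple M₀=3 kN·m at a=2 m (b=L-a=4):
  M_3 = R_Ax - M_A - M₀  [x>a] with R_A=2/3, M_A=0 = (2/3)·(12/5) - 0 - 3 = -7/5 kN·m
Superposition: M = Σ M_i = -6807/1000 kN·m ≈ -6.807000 kN·m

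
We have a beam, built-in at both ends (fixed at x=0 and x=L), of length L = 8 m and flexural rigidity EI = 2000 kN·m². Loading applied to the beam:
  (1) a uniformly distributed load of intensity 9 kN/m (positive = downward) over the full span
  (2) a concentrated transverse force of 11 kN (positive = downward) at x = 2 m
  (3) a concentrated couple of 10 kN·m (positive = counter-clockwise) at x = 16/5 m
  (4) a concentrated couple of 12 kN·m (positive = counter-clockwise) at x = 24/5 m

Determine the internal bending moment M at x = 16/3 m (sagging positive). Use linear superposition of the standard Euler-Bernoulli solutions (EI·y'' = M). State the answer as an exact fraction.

Load 1 — uniform load w=9 kN/m over full span:
  M_1 = wLx/2 - wL²/12 - wx²/2 = 9·8·(16/3)/2 - 9·8²/12 - 9·(16/3)²/2 = 16 kN·m
Load 2 — point force P=11 kN at a=2 m (b=L-a=6):
  M_2 = Pa²(a+3b)(L-x)/L³ - Pa²b/L²  [x>a] = 11·2²·(2+3·6)·(8-(16/3))/8³ - 11·2²·6/8² = 11/24 kN·m
Load 3 — applied couple M₀=10 kN·m at a=16/5 m (b=L-a=24/5):
  M_3 = R_Ax - M_A - M₀  [x>a] with R_A=9/5, M_A=6/5 = (9/5)·(16/3) - (6/5) - 10 = -8/5 kN·m
Load 4 — applied couple M₀=12 kN·m at a=24/5 m (b=L-a=16/5):
  M_4 = R_Ax - M_A - M₀  [x>a] with R_A=54/25, M_A=96/25 = (54/25)·(16/3) - (96/25) - 12 = -108/25 kN·m
Superposition: M = Σ M_i = 6323/600 kN·m ≈ 10.538333 kN·m

M(16/3) = 6323/600 kN·m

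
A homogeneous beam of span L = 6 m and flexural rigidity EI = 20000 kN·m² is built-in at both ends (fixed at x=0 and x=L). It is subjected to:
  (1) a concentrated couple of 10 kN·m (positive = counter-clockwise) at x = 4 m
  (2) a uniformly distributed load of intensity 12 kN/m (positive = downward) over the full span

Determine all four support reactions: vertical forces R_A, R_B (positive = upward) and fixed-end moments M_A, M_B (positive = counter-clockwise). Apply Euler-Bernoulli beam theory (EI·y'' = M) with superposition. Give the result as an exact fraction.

Load 1 — applied couple M₀=10 kN·m at a=4 m (b=L-a=2):
  R_A = 6M₀ab/L³ = 6·10·4·2/6³ = 20/9 kN
  M_A = M₀b(2a-b)/L² = 10·2·(2·4-2)/6² = 10/3 kN·m
  R_B = -6M₀ab/L³ = -6·10·4·2/6³ = -20/9 kN
  M_B = M₀a(2b-a)/L² = 10·4·(2·2-4)/6² = 0 kN·m
Load 2 — uniform load w=12 kN/m over full span:
  R_A = wL/2 = 12·6/2 = 36 kN
  M_A = wL²/12 = 12·6²/12 = 36 kN·m
  R_B = wL/2 = 12·6/2 = 36 kN
  M_B = -wL²/12 = -12·6²/12 = -36 kN·m
Superposition: R_A = 344/9 kN, M_A = 118/3 kN·m, R_B = 304/9 kN, M_B = -36 kN·m

R_A = 344/9 kN, M_A = 118/3 kN·m, R_B = 304/9 kN, M_B = -36 kN·m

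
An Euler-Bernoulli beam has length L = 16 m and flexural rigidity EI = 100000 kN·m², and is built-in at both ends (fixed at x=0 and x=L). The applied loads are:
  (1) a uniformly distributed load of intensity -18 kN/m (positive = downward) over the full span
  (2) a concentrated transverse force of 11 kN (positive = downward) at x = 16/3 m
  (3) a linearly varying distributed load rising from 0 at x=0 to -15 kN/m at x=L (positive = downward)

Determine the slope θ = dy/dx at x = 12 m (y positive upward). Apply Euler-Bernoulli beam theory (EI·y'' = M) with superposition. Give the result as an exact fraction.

θ(12) = -1189/150000 rad

Load 1 — uniform load w=-18 kN/m over full span:
  θ_1 = -wx(L-x)(L-2x)/(12EI) = -(-18)·12·(16-12)·(16-2·12)/(12·100000) = -18/3125 rad
Load 2 — point force P=11 kN at a=16/3 m (b=L-a=32/3):
  θ_2 = Pa²(L-x)(2bL-(3b+a)(L-x))/(2L³EI)  [x>a] = 11·(16/3)²·(16-12)·(2·(32/3)·16-(3·(32/3)+(16/3))·(16-12))/(2·16³·100000) = 11/37500 rad
Load 3 — triangular load w₀=-15 kN/m (0→w₀ over full span):
  θ_3 = -w₀(2x(L-x)(L-2x)(x+2L)+x²(L-x)²)/(120LEI) = -(-15)·(2·12·(16-12)·(16-2·12)·(12+2·16)+12²·(16-12)²)/(120·16·100000) = -123/50000 rad
Superposition: θ = Σ θ_i = -1189/150000 rad ≈ -0.007927 rad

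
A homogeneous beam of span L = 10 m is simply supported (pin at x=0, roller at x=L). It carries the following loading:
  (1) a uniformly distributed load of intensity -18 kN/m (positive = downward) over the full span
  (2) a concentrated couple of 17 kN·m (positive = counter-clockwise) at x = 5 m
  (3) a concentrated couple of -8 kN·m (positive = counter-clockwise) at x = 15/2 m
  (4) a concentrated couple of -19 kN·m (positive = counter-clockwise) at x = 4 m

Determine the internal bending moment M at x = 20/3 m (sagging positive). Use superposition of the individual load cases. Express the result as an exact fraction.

Load 1 — uniform load w=-18 kN/m over full span:
  M_1 = wx(L-x)/2 = (-18)·(20/3)·(10-(20/3))/2 = -200 kN·m
Load 2 — applied couple M₀=17 kN·m at a=5 m (b=L-a=5):
  M_2 = M₀x/L - M₀  [x>a] = 17·(20/3)/10 - 17 = -17/3 kN·m
Load 3 — applied couple M₀=-8 kN·m at a=15/2 m (b=L-a=5/2):
  M_3 = M₀x/L  [x≤a] = (-8)·(20/3)/10 = -16/3 kN·m
Load 4 — applied couple M₀=-19 kN·m at a=4 m (b=L-a=6):
  M_4 = M₀x/L - M₀  [x>a] = (-19)·(20/3)/10 - (-19) = 19/3 kN·m
Superposition: M = Σ M_i = -614/3 kN·m ≈ -204.666667 kN·m

M(20/3) = -614/3 kN·m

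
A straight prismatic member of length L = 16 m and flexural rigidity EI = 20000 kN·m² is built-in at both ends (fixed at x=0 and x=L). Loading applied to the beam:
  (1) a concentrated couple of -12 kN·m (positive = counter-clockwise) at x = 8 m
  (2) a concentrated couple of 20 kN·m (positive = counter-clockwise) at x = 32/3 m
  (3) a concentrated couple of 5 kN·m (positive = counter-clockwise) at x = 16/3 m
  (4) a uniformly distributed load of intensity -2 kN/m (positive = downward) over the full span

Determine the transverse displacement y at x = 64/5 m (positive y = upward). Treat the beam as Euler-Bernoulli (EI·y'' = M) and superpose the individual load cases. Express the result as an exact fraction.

Load 1 — applied couple M₀=-12 kN·m at a=8 m (b=L-a=8):
  y_1 = (R_Ax³/6 - M_Ax²/2 - M₀(x-a)²/2)/EI  [x>a] with R_A=-9/8, M_A=-3 = ((-9/8)·(64/5)³/6 - (-3)·(64/5)²/2 - (-12)·((64/5)-8)²/2)/20000 = -36/78125 m
Load 2 — applied couple M₀=20 kN·m at a=32/3 m (b=L-a=16/3):
  y_2 = (R_Ax³/6 - M_Ax²/2 - M₀(x-a)²/2)/EI  [x>a] with R_A=5/3, M_A=20/3 = ((5/3)·(64/5)³/6 - (20/3)·(64/5)²/2 - 20·((64/5)-(32/3))²/2)/20000 = -64/140625 m
Load 3 — applied couple M₀=5 kN·m at a=16/3 m (b=L-a=32/3):
  y_3 = (R_Ax³/6 - M_Ax²/2 - M₀(x-a)²/2)/EI  [x>a] with R_A=5/12, M_A=0 = ((5/12)·(64/5)³/6 - 0·(64/5)²/2 - 5·((64/5)-(16/3))²/2)/20000 = 44/140625 m
Load 4 — uniform load w=-2 kN/m over full span:
  y_4 = -wx²(L-x)²/(24EI) = -(-2)·(64/5)²·(16-(64/5))²/(24·20000) = 8192/1171875 m
Superposition: y = Σ y_i = 22456/3515625 m ≈ 0.006387 m

y(64/5) = 22456/3515625 m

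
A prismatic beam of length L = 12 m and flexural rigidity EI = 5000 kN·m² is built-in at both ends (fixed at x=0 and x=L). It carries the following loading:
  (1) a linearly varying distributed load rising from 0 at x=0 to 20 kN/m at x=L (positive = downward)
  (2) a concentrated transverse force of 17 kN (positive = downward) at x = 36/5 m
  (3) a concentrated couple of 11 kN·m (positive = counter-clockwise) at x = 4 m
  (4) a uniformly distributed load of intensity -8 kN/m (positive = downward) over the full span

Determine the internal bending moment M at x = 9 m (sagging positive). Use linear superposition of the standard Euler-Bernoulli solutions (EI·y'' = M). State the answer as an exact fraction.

Load 1 — triangular load w₀=20 kN/m (0→w₀ over full span):
  M_1 = 3w₀Lx/20 - w₀L²/30 - w₀x³/(6L) = 3·20·12·9/20 - 20·12²/30 - 20·9³/(6·12) = 51/2 kN·m
Load 2 — point force P=17 kN at a=36/5 m (b=L-a=24/5):
  M_2 = Pa²(a+3b)(L-x)/L³ - Pa²b/L²  [x>a] = 17·(36/5)²·((36/5)+3·(24/5))·(12-9)/12³ - 17·(36/5)²·(24/5)/12² = 459/125 kN·m
Load 3 — applied couple M₀=11 kN·m at a=4 m (b=L-a=8):
  M_3 = R_Ax - M_A - M₀  [x>a] with R_A=11/9, M_A=0 = (11/9)·9 - 0 - 11 = 0 kN·m
Load 4 — uniform load w=-8 kN/m over full span:
  M_4 = wLx/2 - wL²/12 - wx²/2 = (-8)·12·9/2 - (-8)·12²/12 - (-8)·9²/2 = -12 kN·m
Superposition: M = Σ M_i = 4293/250 kN·m ≈ 17.172000 kN·m

M(9) = 4293/250 kN·m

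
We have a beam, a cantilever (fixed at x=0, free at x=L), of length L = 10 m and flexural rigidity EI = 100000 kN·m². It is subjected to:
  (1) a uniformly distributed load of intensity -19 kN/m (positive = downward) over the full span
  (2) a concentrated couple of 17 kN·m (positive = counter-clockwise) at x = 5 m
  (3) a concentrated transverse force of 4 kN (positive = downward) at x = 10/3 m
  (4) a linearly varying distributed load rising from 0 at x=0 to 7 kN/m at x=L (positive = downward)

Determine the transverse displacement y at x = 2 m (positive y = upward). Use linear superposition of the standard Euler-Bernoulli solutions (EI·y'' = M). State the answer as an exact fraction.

Load 1 — uniform load w=-19 kN/m over full span:
  y_1 = -wx²(x²-4Lx+6L²)/(24EI) = -(-19)·2²·(2²-4·10·2+6·10²)/(24·100000) = 2489/150000 m
Load 2 — applied couple M₀=17 kN·m at a=5 m (b=L-a=5):
  y_2 = M₀x²/(2EI)  [x≤a] = 17·2²/(2·100000) = 17/50000 m
Load 3 — point force P=4 kN at a=10/3 m (b=L-a=20/3):
  y_3 = -Px²(3a-x)/(6EI)  [x≤a] = -4·2²·(3·(10/3)-2)/(6·100000) = -2/9375 m
Load 4 — triangular load w₀=7 kN/m (0→w₀ over full span):
  y_4 = (w₀Lx³/12-w₀L²x²/6-w₀x⁵/(120L))/EI = (7·10·2³/12-7·10²·2²/6-7·2⁵/(120·10))/100000 = -15757/3750000 m
Superposition: y = Σ y_i = 46943/3750000 m ≈ 0.012518 m

y(2) = 46943/3750000 m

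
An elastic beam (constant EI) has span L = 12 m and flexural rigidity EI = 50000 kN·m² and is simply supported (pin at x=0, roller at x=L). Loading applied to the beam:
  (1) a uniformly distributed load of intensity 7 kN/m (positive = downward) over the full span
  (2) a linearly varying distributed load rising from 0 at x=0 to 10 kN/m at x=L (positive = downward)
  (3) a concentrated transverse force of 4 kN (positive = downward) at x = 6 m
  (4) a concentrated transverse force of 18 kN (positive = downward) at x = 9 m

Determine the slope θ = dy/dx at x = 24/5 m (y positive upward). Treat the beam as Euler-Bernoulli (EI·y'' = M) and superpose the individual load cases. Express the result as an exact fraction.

θ(24/5) = -167793/25000000 rad

Load 1 — uniform load w=7 kN/m over full span:
  θ_1 = -w(L³-6Lx²+4x³)/(24EI) = -7·(12³-6·12·(24/5)²+4·(24/5)³)/(24·50000) = -2331/781250 rad
Load 2 — triangular load w₀=10 kN/m (0→w₀ over full span):
  θ_2 = -w₀(7L⁴-30L²x²+15x⁴)/(360LEI) = -10·(7·12⁴-30·12²·(24/5)²+15·(24/5)⁴)/(360·12·50000) = -969/390625 rad
Load 3 — point force P=4 kN at a=6 m (b=L-a=6):
  θ_3 = -Pb(L²-b²-3x²)/(6LEI)  [x≤a] = -4·6·(12²-6²-3·(24/5)²)/(6·12·50000) = -81/312500 rad
Load 4 — point force P=18 kN at a=9 m (b=L-a=3):
  θ_4 = -Pb(L²-b²-3x²)/(6LEI)  [x≤a] = -18·3·(12²-3²-3·(24/5)²)/(6·12·50000) = -4941/5000000 rad
Superposition: θ = Σ θ_i = -167793/25000000 rad ≈ -0.006712 rad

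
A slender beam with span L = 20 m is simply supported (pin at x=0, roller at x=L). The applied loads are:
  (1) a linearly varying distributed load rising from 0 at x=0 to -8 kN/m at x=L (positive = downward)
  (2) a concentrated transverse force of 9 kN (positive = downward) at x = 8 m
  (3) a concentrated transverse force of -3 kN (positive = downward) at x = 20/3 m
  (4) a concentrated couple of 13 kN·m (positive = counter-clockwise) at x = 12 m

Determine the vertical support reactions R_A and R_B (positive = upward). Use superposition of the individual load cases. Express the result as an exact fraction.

Load 1 — triangular load w₀=-8 kN/m (0→w₀ over full span):
  R_A = w₀L/6 = (-8)·20/6 = -80/3 kN
  R_B = w₀L/3 = (-8)·20/3 = -160/3 kN
Load 2 — point force P=9 kN at a=8 m (b=L-a=12):
  R_A = Pb/L = 9·12/20 = 27/5 kN
  R_B = Pa/L = 9·8/20 = 18/5 kN
Load 3 — point force P=-3 kN at a=20/3 m (b=L-a=40/3):
  R_A = Pb/L = (-3)·(40/3)/20 = -2 kN
  R_B = Pa/L = (-3)·(20/3)/20 = -1 kN
Load 4 — applied couple M₀=13 kN·m at a=12 m (b=L-a=8):
  R_A = M₀/L = 13/20 kN
  R_B = -M₀/L = -13/20 kN
Superposition: R_A = -1357/60 kN, R_B = -3083/60 kN

R_A = -1357/60 kN, R_B = -3083/60 kN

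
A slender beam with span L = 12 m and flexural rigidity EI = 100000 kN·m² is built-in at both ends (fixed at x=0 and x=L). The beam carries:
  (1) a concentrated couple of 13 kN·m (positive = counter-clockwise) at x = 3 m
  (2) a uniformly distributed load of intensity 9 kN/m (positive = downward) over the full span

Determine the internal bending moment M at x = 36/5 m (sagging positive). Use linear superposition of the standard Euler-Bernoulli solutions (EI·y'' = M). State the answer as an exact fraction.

M(36/5) = 18293/400 kN·m

Load 1 — applied couple M₀=13 kN·m at a=3 m (b=L-a=9):
  M_1 = R_Ax - M_A - M₀  [x>a] with R_A=39/32, M_A=-39/16 = (39/32)·(36/5) - (-39/16) - 13 = -143/80 kN·m
Load 2 — uniform load w=9 kN/m over full span:
  M_2 = wLx/2 - wL²/12 - wx²/2 = 9·12·(36/5)/2 - 9·12²/12 - 9·(36/5)²/2 = 1188/25 kN·m
Superposition: M = Σ M_i = 18293/400 kN·m ≈ 45.732500 kN·m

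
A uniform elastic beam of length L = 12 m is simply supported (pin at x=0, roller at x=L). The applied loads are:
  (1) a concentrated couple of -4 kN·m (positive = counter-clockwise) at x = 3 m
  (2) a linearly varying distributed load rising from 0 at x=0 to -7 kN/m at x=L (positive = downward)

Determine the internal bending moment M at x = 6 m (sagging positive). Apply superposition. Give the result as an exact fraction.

M(6) = -61 kN·m

Load 1 — applied couple M₀=-4 kN·m at a=3 m (b=L-a=9):
  M_1 = M₀x/L - M₀  [x>a] = (-4)·6/12 - (-4) = 2 kN·m
Load 2 — triangular load w₀=-7 kN/m (0→w₀ over full span):
  M_2 = w₀Lx/6 - w₀x³/(6L) = (-7)·12·6/6 - (-7)·6³/(6·12) = -63 kN·m
Superposition: M = Σ M_i = -61 kN·m ≈ -61.000000 kN·m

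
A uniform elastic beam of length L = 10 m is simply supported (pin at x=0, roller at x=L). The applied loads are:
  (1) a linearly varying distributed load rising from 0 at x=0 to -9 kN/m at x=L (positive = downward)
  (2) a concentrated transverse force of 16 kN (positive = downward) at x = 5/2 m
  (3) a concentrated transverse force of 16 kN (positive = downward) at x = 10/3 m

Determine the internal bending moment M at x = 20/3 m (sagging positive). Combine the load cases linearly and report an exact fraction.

M(20/3) = -220/9 kN·m

Load 1 — triangular load w₀=-9 kN/m (0→w₀ over full span):
  M_1 = w₀Lx/6 - w₀x³/(6L) = (-9)·10·(20/3)/6 - (-9)·(20/3)³/(6·10) = -500/9 kN·m
Load 2 — point force P=16 kN at a=5/2 m (b=L-a=15/2):
  M_2 = Pa(L-x)/L  [x>a] = 16·(5/2)·(10-(20/3))/10 = 40/3 kN·m
Load 3 — point force P=16 kN at a=10/3 m (b=L-a=20/3):
  M_3 = Pa(L-x)/L  [x>a] = 16·(10/3)·(10-(20/3))/10 = 160/9 kN·m
Superposition: M = Σ M_i = -220/9 kN·m ≈ -24.444444 kN·m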